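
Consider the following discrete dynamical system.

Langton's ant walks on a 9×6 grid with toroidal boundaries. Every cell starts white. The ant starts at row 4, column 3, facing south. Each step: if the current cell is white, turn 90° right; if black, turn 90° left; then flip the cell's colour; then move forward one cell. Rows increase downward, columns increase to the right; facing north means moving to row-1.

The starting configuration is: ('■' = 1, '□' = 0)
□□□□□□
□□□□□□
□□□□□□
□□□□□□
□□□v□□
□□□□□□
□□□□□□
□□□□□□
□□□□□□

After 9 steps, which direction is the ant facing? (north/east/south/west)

0) □□□□□□
□□□□□□
□□□□□□
□□□□□□
□□□v□□
□□□□□□
□□□□□□
□□□□□□
□□□□□□
1) □□□□□□
□□□□□□
□□□□□□
□□□□□□
□□<■□□
□□□□□□
□□□□□□
□□□□□□
□□□□□□
2) □□□□□□
□□□□□□
□□□□□□
□□^□□□
□□■■□□
□□□□□□
□□□□□□
□□□□□□
□□□□□□
3) □□□□□□
□□□□□□
□□□□□□
□□■>□□
□□■■□□
□□□□□□
□□□□□□
□□□□□□
□□□□□□
4) □□□□□□
□□□□□□
□□□□□□
□□■■□□
□□■v□□
□□□□□□
□□□□□□
□□□□□□
□□□□□□
5) □□□□□□
□□□□□□
□□□□□□
□□■■□□
□□■□>□
□□□□□□
□□□□□□
□□□□□□
□□□□□□
6) □□□□□□
□□□□□□
□□□□□□
□□■■□□
□□■□■□
□□□□v□
□□□□□□
□□□□□□
□□□□□□
7) □□□□□□
□□□□□□
□□□□□□
□□■■□□
□□■□■□
□□□<■□
□□□□□□
□□□□□□
□□□□□□
8) □□□□□□
□□□□□□
□□□□□□
□□■■□□
□□■^■□
□□□■■□
□□□□□□
□□□□□□
□□□□□□
9) □□□□□□
□□□□□□
□□□□□□
□□■■□□
□□■■>□
□□□■■□
□□□□□□
□□□□□□
□□□□□□

east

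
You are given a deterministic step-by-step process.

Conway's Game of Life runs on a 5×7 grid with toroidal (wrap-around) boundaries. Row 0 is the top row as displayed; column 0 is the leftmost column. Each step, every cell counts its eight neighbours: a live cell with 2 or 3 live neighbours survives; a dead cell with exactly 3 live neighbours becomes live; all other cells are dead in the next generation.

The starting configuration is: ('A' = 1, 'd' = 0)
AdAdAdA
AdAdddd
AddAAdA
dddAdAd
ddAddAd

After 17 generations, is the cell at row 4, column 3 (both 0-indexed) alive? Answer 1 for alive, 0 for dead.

k=0  AdAdAdA
AdAdddd
AddAAdA
dddAdAd
ddAddAd
k=1  AdAddAA
ddAdAdd
AAAAAAA
ddAAdAd
dAAddAd
k=2  AdAdAAA
ddddddd
AdddddA
ddddddd
AddddAd
k=3  AAddAAd
dAddddd
ddddddd
Adddddd
AAddAAd
k=4  ddAdAAd
AAddddd
ddddddd
AAddddA
ddddAAd
k=5  dAdAAAA
dAddddd
ddddddA
AddddAA
AAdAAdd
k=6  dAdAdAA
ddAdAdA
dddddAA
dAddAAd
dAdAddd
k=7  dAdAdAA
ddAAAdd
AddAddA
AdAdAAA
dAdAddA
k=8  dAdddAA
dAddddd
Adddddd
ddAdAdd
dAdAddd
k=9  dAddddd
dAddddA
dAddddd
dAAAddd
AAdAAAd
k=10  dAddAAA
dAAdddd
dAddddd
dddAddd
AddAAdd
k=11  dAddAAA
dAAddAd
dAddddd
ddAAAdd
AdAAddA
k=12  ddddAdd
dAAdAAA
dAddAdd
AdddAdd
AdddddA
k=13  dAdAAdd
AAAdAdd
dAAdAdA
AAdddAA
AddddAA
k=14  dddAAdd
ddddAdd
ddddAdd
ddAdAdd
ddAdddd
k=15  dddAAdd
ddddAAd
ddddAAd
ddddddd
ddAdAdd
k=16  ddddddd
ddddddd
ddddAAd
dddAAAd
ddddAdd
k=17  ddddddd
ddddddd
dddAdAd
dddAddd
dddAAAd

1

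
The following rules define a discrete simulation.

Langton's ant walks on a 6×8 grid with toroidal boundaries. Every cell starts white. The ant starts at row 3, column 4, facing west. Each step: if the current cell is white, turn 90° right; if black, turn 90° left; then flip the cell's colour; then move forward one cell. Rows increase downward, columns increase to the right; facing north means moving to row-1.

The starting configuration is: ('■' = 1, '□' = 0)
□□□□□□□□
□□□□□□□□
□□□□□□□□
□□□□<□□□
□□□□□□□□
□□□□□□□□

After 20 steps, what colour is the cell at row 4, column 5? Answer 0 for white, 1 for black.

1

t=0: □□□□□□□□
□□□□□□□□
□□□□□□□□
□□□□<□□□
□□□□□□□□
□□□□□□□□
t=1: □□□□□□□□
□□□□□□□□
□□□□^□□□
□□□□■□□□
□□□□□□□□
□□□□□□□□
t=2: □□□□□□□□
□□□□□□□□
□□□□■>□□
□□□□■□□□
□□□□□□□□
□□□□□□□□
t=3: □□□□□□□□
□□□□□□□□
□□□□■■□□
□□□□■v□□
□□□□□□□□
□□□□□□□□
t=4: □□□□□□□□
□□□□□□□□
□□□□■■□□
□□□□<■□□
□□□□□□□□
□□□□□□□□
t=5: □□□□□□□□
□□□□□□□□
□□□□■■□□
□□□□□■□□
□□□□v□□□
□□□□□□□□
t=6: □□□□□□□□
□□□□□□□□
□□□□■■□□
□□□□□■□□
□□□<■□□□
□□□□□□□□
t=7: □□□□□□□□
□□□□□□□□
□□□□■■□□
□□□^□■□□
□□□■■□□□
□□□□□□□□
t=8: □□□□□□□□
□□□□□□□□
□□□□■■□□
□□□■>■□□
□□□■■□□□
□□□□□□□□
t=9: □□□□□□□□
□□□□□□□□
□□□□■■□□
□□□■■■□□
□□□■v□□□
□□□□□□□□
t=10: □□□□□□□□
□□□□□□□□
□□□□■■□□
□□□■■■□□
□□□■□>□□
□□□□□□□□
t=11: □□□□□□□□
□□□□□□□□
□□□□■■□□
□□□■■■□□
□□□■□■□□
□□□□□v□□
t=12: □□□□□□□□
□□□□□□□□
□□□□■■□□
□□□■■■□□
□□□■□■□□
□□□□<■□□
t=13: □□□□□□□□
□□□□□□□□
□□□□■■□□
□□□■■■□□
□□□■^■□□
□□□□■■□□
t=14: □□□□□□□□
□□□□□□□□
□□□□■■□□
□□□■■■□□
□□□■■>□□
□□□□■■□□
t=15: □□□□□□□□
□□□□□□□□
□□□□■■□□
□□□■■^□□
□□□■■□□□
□□□□■■□□
t=16: □□□□□□□□
□□□□□□□□
□□□□■■□□
□□□■<□□□
□□□■■□□□
□□□□■■□□
t=17: □□□□□□□□
□□□□□□□□
□□□□■■□□
□□□■□□□□
□□□■v□□□
□□□□■■□□
t=18: □□□□□□□□
□□□□□□□□
□□□□■■□□
□□□■□□□□
□□□■□>□□
□□□□■■□□
t=19: □□□□□□□□
□□□□□□□□
□□□□■■□□
□□□■□□□□
□□□■□■□□
□□□□■v□□
t=20: □□□□□□□□
□□□□□□□□
□□□□■■□□
□□□■□□□□
□□□■□■□□
□□□□■□>□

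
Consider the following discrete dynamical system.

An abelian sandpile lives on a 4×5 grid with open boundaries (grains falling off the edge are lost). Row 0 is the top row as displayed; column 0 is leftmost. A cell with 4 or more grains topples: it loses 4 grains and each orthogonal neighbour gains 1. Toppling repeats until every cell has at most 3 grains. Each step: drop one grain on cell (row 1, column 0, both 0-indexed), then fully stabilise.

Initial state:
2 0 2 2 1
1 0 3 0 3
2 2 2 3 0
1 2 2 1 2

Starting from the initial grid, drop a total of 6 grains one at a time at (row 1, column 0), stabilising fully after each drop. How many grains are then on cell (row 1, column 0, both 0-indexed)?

3

gen 0: 2 0 2 2 1
1 0 3 0 3
2 2 2 3 0
1 2 2 1 2
gen 1: 2 0 2 2 1
2 0 3 0 3
2 2 2 3 0
1 2 2 1 2
gen 2: 2 0 2 2 1
3 0 3 0 3
2 2 2 3 0
1 2 2 1 2
gen 3: 3 0 2 2 1
0 1 3 0 3
3 2 2 3 0
1 2 2 1 2
gen 4: 3 0 2 2 1
1 1 3 0 3
3 2 2 3 0
1 2 2 1 2
gen 5: 3 0 2 2 1
2 1 3 0 3
3 2 2 3 0
1 2 2 1 2
gen 6: 3 0 2 2 1
3 1 3 0 3
3 2 2 3 0
1 2 2 1 2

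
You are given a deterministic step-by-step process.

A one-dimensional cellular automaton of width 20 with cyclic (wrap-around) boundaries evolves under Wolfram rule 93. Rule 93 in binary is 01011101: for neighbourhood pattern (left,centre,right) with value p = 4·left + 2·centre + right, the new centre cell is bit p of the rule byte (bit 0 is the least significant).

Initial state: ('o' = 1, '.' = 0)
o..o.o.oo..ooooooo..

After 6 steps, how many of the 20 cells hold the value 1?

11

gen 0: o..o.o.oo..ooooooo..
gen 1: oo.o.o.ooo.o.....oo.
gen 2: oo.o.o.o.o.ooooo.oo.
gen 3: oo.o.o.o.o.o...o.oo.
gen 4: oo.o.o.o.o.ooo.o.oo.
gen 5: oo.o.o.o.o.o.o.o.oo.
gen 6: oo.o.o.o.o.o.o.o.oo.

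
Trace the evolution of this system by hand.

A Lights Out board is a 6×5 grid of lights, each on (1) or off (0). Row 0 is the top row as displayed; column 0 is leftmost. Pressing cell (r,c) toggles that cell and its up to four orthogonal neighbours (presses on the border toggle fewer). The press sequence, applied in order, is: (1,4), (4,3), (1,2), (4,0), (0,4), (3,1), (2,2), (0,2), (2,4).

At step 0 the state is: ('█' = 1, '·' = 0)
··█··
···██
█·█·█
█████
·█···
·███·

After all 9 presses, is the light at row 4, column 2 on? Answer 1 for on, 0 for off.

[0] ··█··
···██
█·█·█
█████
·█···
·███·
[1] ··█·█
·····
█·█··
█████
·█···
·███·
[2] ··█·█
·····
█·█··
███·█
·████
·██··
[3] ····█
·███·
█····
███·█
·████
·██··
[4] ····█
·███·
█····
·██·█
█·███
███··
[5] ···█·
·████
█····
·██·█
█·███
███··
[6] ···█·
·████
██···
█···█
█████
███··
[7] ···█·
·█·██
█·██·
█·█·█
█████
███··
[8] ·██··
·████
█·██·
█·█·█
█████
███··
[9] ·██··
·███·
█·█·█
█·█··
█████
███··

1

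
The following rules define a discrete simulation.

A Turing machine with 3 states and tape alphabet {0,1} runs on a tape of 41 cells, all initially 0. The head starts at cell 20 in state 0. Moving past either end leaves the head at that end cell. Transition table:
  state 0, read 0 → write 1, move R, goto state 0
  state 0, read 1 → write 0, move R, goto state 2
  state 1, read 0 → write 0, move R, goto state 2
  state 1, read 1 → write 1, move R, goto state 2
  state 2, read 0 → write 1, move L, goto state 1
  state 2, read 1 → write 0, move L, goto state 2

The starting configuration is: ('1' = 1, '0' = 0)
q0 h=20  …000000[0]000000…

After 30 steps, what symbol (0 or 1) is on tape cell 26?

1

t=0: q0 h=20  …000000[0]000000…
t=1: q0 h=21  …000001[0]000000…
t=2: q0 h=22  …000011[0]000000…
t=3: q0 h=23  …000111[0]000000…
t=4: q0 h=24  …001111[0]000000…
t=5: q0 h=25  …011111[0]000000…
t=6: q0 h=26  …111111[0]000000…
t=7: q0 h=27  …111111[0]000000…
t=8: q0 h=28  …111111[0]000000…
t=9: q0 h=29  …111111[0]000000…
t=10: q0 h=30  …111111[0]000000…
t=11: q0 h=31  …111111[0]000000…
t=12: q0 h=32  …111111[0]000000…
t=13: q0 h=33  …111111[0]000000…
t=14: q0 h=34  …111111[0]000000|
t=15: q0 h=35  …111111[0]00000|
t=16: q0 h=36  …111111[0]0000|
t=17: q0 h=37  …111111[0]000|
t=18: q0 h=38  …111111[0]00|
t=19: q0 h=39  …111111[0]0|
t=20: q0 h=40  …111111[0]|
t=21: q0 h=40  …111111[1]|
t=22: q2 h=40  …111111[0]|
t=23: q1 h=39  …111111[1]1|
t=24: q2 h=40  …111111[1]|
t=25: q2 h=39  …111111[1]0|
t=26: q2 h=38  …111111[1]00|
t=27: q2 h=37  …111111[1]000|
t=28: q2 h=36  …111111[1]0000|
t=29: q2 h=35  …111111[1]00000|
t=30: q2 h=34  …111111[1]000000|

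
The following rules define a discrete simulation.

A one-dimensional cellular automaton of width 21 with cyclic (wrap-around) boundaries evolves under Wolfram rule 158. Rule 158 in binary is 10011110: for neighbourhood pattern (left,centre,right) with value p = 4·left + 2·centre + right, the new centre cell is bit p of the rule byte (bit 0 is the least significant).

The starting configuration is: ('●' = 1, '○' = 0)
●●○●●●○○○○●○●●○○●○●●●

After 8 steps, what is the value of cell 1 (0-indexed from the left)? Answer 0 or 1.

k=0  ●●○●●●○○○○●○●●○○●○●●●
k=1  ●○○●●○●○○●●○●○●●●○●●●
k=2  ○●●●○○●●●●○○●○●●○○●●●
k=3  ○●●○●●●●●○●●●○●○●●●●○
k=4  ●●○○●●●●○○●●○○●○●●●○●
k=5  ●○●●●●●○●●●○●●●○●●○○●
k=6  ○○●●●●○○●●○○●●○○●○●●●
k=7  ●●●●●○●●●○●●●○●●●○●●○
k=8  ●●●●○○●●○○●●○○●●○○●○○

1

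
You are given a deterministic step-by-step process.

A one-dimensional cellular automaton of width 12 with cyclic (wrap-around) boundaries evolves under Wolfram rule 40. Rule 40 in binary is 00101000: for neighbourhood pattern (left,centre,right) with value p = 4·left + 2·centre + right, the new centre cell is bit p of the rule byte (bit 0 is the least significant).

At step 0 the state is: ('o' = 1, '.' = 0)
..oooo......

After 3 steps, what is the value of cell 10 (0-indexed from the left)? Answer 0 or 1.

0

step 0: ..oooo......
step 1: ..o.........
step 2: ............
step 3: ............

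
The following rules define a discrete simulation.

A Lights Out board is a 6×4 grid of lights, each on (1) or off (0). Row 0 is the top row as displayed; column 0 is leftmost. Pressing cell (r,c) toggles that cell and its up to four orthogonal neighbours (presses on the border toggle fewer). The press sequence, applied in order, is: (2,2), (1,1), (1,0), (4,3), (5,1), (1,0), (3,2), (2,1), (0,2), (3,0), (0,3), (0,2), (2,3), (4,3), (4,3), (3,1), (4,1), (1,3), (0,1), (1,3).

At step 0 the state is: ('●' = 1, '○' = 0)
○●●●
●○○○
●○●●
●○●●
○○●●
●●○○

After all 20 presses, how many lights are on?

step 0: ○●●●
●○○○
●○●●
●○●●
○○●●
●●○○
step 1: ○●●●
●○●○
●●○○
●○○●
○○●●
●●○○
step 2: ○○●●
○●○○
●○○○
●○○●
○○●●
●●○○
step 3: ●○●●
●○○○
○○○○
●○○●
○○●●
●●○○
step 4: ●○●●
●○○○
○○○○
●○○○
○○○○
●●○●
step 5: ●○●●
●○○○
○○○○
●○○○
○●○○
○○●●
step 6: ○○●●
○●○○
●○○○
●○○○
○●○○
○○●●
step 7: ○○●●
○●○○
●○●○
●●●●
○●●○
○○●●
step 8: ○○●●
○○○○
○●○○
●○●●
○●●○
○○●●
step 9: ○●○○
○○●○
○●○○
●○●●
○●●○
○○●●
step 10: ○●○○
○○●○
●●○○
○●●●
●●●○
○○●●
step 11: ○●●●
○○●●
●●○○
○●●●
●●●○
○○●●
step 12: ○○○○
○○○●
●●○○
○●●●
●●●○
○○●●
step 13: ○○○○
○○○○
●●●●
○●●○
●●●○
○○●●
step 14: ○○○○
○○○○
●●●●
○●●●
●●○●
○○●○
step 15: ○○○○
○○○○
●●●●
○●●○
●●●○
○○●●
step 16: ○○○○
○○○○
●○●●
●○○○
●○●○
○○●●
step 17: ○○○○
○○○○
●○●●
●●○○
○●○○
○●●●
step 18: ○○○●
○○●●
●○●○
●●○○
○●○○
○●●●
step 19: ●●●●
○●●●
●○●○
●●○○
○●○○
○●●●
step 20: ●●●○
○●○○
●○●●
●●○○
○●○○
○●●●

13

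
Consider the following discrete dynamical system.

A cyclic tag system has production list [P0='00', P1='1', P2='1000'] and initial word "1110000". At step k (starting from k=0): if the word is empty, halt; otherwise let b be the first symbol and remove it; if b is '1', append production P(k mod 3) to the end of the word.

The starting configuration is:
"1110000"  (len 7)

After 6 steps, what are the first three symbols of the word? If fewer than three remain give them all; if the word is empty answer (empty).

0) "1110000"  (len 7)
1) "11000000"  (len 8)
2) "10000001"  (len 8)
3) "00000011000"  (len 11)
4) "0000011000"  (len 10)
5) "000011000"  (len 9)
6) "00011000"  (len 8)

000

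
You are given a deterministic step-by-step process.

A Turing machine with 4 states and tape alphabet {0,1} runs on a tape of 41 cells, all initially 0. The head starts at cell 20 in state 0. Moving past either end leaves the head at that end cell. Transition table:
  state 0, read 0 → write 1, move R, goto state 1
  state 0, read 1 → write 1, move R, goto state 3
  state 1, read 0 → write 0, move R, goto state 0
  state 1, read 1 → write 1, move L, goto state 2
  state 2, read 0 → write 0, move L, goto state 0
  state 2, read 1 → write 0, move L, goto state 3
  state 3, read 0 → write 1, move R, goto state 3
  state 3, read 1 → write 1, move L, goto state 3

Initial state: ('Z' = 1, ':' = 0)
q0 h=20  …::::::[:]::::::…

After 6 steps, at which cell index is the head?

26

t=0: q0 h=20  …::::::[:]::::::…
t=1: q1 h=21  …:::::Z[:]::::::…
t=2: q0 h=22  …::::Z:[:]::::::…
t=3: q1 h=23  …:::Z:Z[:]::::::…
t=4: q0 h=24  …::Z:Z:[:]::::::…
t=5: q1 h=25  …:Z:Z:Z[:]::::::…
t=6: q0 h=26  …Z:Z:Z:[:]::::::…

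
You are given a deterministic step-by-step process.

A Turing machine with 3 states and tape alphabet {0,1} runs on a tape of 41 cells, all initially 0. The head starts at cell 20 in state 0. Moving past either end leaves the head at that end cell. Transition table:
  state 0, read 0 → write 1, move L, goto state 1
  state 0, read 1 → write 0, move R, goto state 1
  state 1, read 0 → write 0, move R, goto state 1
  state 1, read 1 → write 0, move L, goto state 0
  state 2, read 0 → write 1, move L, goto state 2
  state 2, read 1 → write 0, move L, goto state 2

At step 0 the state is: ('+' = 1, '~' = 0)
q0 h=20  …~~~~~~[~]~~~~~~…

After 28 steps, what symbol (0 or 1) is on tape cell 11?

1

step 0: q0 h=20  …~~~~~~[~]~~~~~~…
step 1: q1 h=19  …~~~~~~[~]+~~~~~…
step 2: q1 h=20  …~~~~~~[+]~~~~~~…
step 3: q0 h=19  …~~~~~~[~]~~~~~~…
step 4: q1 h=18  …~~~~~~[~]+~~~~~…
step 5: q1 h=19  …~~~~~~[+]~~~~~~…
step 6: q0 h=18  …~~~~~~[~]~~~~~~…
step 7: q1 h=17  …~~~~~~[~]+~~~~~…
step 8: q1 h=18  …~~~~~~[+]~~~~~~…
step 9: q0 h=17  …~~~~~~[~]~~~~~~…
step 10: q1 h=16  …~~~~~~[~]+~~~~~…
step 11: q1 h=17  …~~~~~~[+]~~~~~~…
step 12: q0 h=16  …~~~~~~[~]~~~~~~…
step 13: q1 h=15  …~~~~~~[~]+~~~~~…
step 14: q1 h=16  …~~~~~~[+]~~~~~~…
step 15: q0 h=15  …~~~~~~[~]~~~~~~…
step 16: q1 h=14  …~~~~~~[~]+~~~~~…
step 17: q1 h=15  …~~~~~~[+]~~~~~~…
step 18: q0 h=14  …~~~~~~[~]~~~~~~…
step 19: q1 h=13  …~~~~~~[~]+~~~~~…
step 20: q1 h=14  …~~~~~~[+]~~~~~~…
step 21: q0 h=13  …~~~~~~[~]~~~~~~…
step 22: q1 h=12  …~~~~~~[~]+~~~~~…
step 23: q1 h=13  …~~~~~~[+]~~~~~~…
step 24: q0 h=12  …~~~~~~[~]~~~~~~…
step 25: q1 h=11  …~~~~~~[~]+~~~~~…
step 26: q1 h=12  …~~~~~~[+]~~~~~~…
step 27: q0 h=11  …~~~~~~[~]~~~~~~…
step 28: q1 h=10  …~~~~~~[~]+~~~~~…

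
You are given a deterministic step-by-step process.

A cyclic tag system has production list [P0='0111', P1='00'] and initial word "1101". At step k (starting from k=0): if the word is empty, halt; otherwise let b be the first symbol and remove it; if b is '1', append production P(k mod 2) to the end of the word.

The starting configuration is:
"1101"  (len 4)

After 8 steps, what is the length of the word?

12

t=0: "1101"  (len 4)
t=1: "1010111"  (len 7)
t=2: "01011100"  (len 8)
t=3: "1011100"  (len 7)
t=4: "01110000"  (len 8)
t=5: "1110000"  (len 7)
t=6: "11000000"  (len 8)
t=7: "10000000111"  (len 11)
t=8: "000000011100"  (len 12)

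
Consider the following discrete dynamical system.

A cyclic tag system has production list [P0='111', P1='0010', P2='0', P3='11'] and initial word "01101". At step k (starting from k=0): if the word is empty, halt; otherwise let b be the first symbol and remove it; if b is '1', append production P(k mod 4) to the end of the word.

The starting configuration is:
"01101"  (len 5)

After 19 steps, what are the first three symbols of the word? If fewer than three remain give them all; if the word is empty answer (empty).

[0] "01101"  (len 5)
[1] "1101"  (len 4)
[2] "1010010"  (len 7)
[3] "0100100"  (len 7)
[4] "100100"  (len 6)
[5] "00100111"  (len 8)
[6] "0100111"  (len 7)
[7] "100111"  (len 6)
[8] "0011111"  (len 7)
[9] "011111"  (len 6)
[10] "11111"  (len 5)
[11] "11110"  (len 5)
[12] "111011"  (len 6)
[13] "11011111"  (len 8)
[14] "10111110010"  (len 11)
[15] "01111100100"  (len 11)
[16] "1111100100"  (len 10)
[17] "111100100111"  (len 12)
[18] "111001001110010"  (len 15)
[19] "110010011100100"  (len 15)

110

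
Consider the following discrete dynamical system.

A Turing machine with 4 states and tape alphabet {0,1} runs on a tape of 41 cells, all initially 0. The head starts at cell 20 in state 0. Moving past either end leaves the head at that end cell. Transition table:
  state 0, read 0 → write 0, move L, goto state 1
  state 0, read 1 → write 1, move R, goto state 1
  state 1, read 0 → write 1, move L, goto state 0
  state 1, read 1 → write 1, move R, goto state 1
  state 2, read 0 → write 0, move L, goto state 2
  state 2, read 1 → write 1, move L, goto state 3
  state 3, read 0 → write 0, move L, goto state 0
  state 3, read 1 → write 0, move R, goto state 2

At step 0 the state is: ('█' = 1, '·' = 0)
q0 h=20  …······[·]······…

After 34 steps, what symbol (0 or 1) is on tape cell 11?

1

step 0: q0 h=20  …······[·]······…
step 1: q1 h=19  …······[·]······…
step 2: q0 h=18  …······[·]█·····…
step 3: q1 h=17  …······[·]·█····…
step 4: q0 h=16  …······[·]█·█···…
step 5: q1 h=15  …······[·]·█·█··…
step 6: q0 h=14  …······[·]█·█·█·…
step 7: q1 h=13  …······[·]·█·█·█…
step 8: q0 h=12  …······[·]█·█·█·…
step 9: q1 h=11  …······[·]·█·█·█…
step 10: q0 h=10  …······[·]█·█·█·…
step 11: q1 h= 9  …······[·]·█·█·█…
step 12: q0 h= 8  …······[·]█·█·█·…
step 13: q1 h= 7  …······[·]·█·█·█…
step 14: q0 h= 6  |······[·]█·█·█·…
step 15: q1 h= 5  |·····[·]·█·█·█…
step 16: q0 h= 4  |····[·]█·█·█·…
step 17: q1 h= 3  |···[·]·█·█·█…
step 18: q0 h= 2  |··[·]█·█·█·…
step 19: q1 h= 1  |·[·]·█·█·█…
step 20: q0 h= 0  |[·]█·█·█·…
step 21: q1 h= 0  |[·]█·█·█·…
step 22: q0 h= 0  |[█]█·█·█·…
step 23: q1 h= 1  |█[█]·█·█·█…
step 24: q1 h= 2  |██[·]█·█·█·…
step 25: q0 h= 1  |█[█]██·█·█…
step 26: q1 h= 2  |██[█]█·█·█·…
step 27: q1 h= 3  |███[█]·█·█·█…
step 28: q1 h= 4  |████[·]█·█·█·…
step 29: q0 h= 3  |███[█]██·█·█…
step 30: q1 h= 4  |████[█]█·█·█·…
step 31: q1 h= 5  |█████[█]·█·█·█…
step 32: q1 h= 6  |██████[·]█·█·█·…
step 33: q0 h= 5  |█████[█]██·█·█…
step 34: q1 h= 6  |██████[█]█·█·█·…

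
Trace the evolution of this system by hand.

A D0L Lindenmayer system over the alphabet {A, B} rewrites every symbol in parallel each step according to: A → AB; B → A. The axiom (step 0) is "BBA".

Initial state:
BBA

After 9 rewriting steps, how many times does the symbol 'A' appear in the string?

123

gen 0: BBA
gen 1: AAAB
gen 2: ABABABA
gen 3: ABAABAABAAB
gen 4: ABAABABAABABAABABA
gen 5: ABAABABAABAABABAABAABABAABAAB
gen 6: ABAABABAABAABABAABABAABAABABAABABAABAABABAABABA
gen 7: ABAABABAABAABABAABABAABAABABAABAABABAABABAABAABABAABAABABAABABAABAABABAABAAB
gen 8: ABAABABAABAABABAABABAABAABABAABAABABAABABAABAABABAABABAABA…AABABAABABAABAABABAABABAABAABABAABAABABAABABAABAABABAABABA  (len 123)
gen 9: ABAABABAABAABABAABABAABAABABAABAABABAABABAABAABABAABABAABA…AABABAABABAABAABABAABABAABAABABAABAABABAABABAABAABABAABAAB  (len 199)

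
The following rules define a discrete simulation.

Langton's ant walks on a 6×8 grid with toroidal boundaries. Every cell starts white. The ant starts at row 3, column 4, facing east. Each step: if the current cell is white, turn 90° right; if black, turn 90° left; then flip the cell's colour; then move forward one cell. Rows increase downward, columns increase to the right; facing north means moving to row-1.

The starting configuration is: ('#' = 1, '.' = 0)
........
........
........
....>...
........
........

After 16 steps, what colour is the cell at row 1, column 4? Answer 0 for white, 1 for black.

1

k=0  ........
........
........
....>...
........
........
k=1  ........
........
........
....#...
....v...
........
k=2  ........
........
........
....#...
...<#...
........
k=3  ........
........
........
...^#...
...##...
........
k=4  ........
........
........
...#>...
...##...
........
k=5  ........
........
....^...
...#....
...##...
........
k=6  ........
........
....#>..
...#....
...##...
........
k=7  ........
........
....##..
...#.v..
...##...
........
k=8  ........
........
....##..
...#<#..
...##...
........
k=9  ........
........
....^#..
...###..
...##...
........
k=10  ........
........
...<.#..
...###..
...##...
........
k=11  ........
...^....
...#.#..
...###..
...##...
........
k=12  ........
...#>...
...#.#..
...###..
...##...
........
k=13  ........
...##...
...#v#..
...###..
...##...
........
k=14  ........
...##...
...<##..
...###..
...##...
........
k=15  ........
...##...
....##..
...v##..
...##...
........
k=16  ........
...##...
....##..
....>#..
...##...
........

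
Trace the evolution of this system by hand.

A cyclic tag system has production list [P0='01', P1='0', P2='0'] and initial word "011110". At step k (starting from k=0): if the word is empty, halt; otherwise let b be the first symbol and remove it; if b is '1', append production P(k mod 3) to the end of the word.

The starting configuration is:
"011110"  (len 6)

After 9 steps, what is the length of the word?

t=0: "011110"  (len 6)
t=1: "11110"  (len 5)
t=2: "11100"  (len 5)
t=3: "11000"  (len 5)
t=4: "100001"  (len 6)
t=5: "000010"  (len 6)
t=6: "00010"  (len 5)
t=7: "0010"  (len 4)
t=8: "010"  (len 3)
t=9: "10"  (len 2)

2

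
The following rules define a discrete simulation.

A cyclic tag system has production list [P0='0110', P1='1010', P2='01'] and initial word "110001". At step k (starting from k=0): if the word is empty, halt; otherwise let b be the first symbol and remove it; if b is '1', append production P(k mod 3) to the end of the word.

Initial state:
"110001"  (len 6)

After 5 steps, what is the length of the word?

k=0  "110001"  (len 6)
k=1  "100010110"  (len 9)
k=2  "000101101010"  (len 12)
k=3  "00101101010"  (len 11)
k=4  "0101101010"  (len 10)
k=5  "101101010"  (len 9)

9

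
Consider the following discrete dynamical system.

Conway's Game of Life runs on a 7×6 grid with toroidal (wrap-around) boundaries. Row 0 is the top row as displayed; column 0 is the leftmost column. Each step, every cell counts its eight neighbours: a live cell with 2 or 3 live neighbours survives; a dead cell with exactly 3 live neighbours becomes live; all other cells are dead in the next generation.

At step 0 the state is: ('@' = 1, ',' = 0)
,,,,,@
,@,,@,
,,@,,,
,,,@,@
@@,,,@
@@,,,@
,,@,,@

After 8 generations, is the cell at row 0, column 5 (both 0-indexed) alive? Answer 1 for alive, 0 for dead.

0

k=0  ,,,,,@
,@,,@,
,,@,,,
,,,@,@
@@,,,@
@@,,,@
,,@,,@
k=1  @,,,@@
,,,,,,
,,@@@,
,@@,@@
,@@,,,
,,@,@,
,@,,@@
k=2  @,,,@,
,,,,,,
,@@,@@
@,,,@@
@,,,@@
@,@,@@
,@,,,,
k=3  ,,,,,,
@@,@@,
,@,@@,
,,,,,,
,,,,,,
,,,@@,
,@,@@,
k=4  @@,,,@
@@,@@@
@@,@@@
,,,,,,
,,,,,,
,,@@@,
,,@@@,
k=5  ,,,,,,
,,,@,,
,@,@,,
@,,,@@
,,,@,,
,,@,@,
@,,,,,
k=6  ,,,,,,
,,@,,,
@,@@,@
@,@@@@
,,,@,,
,,,@,,
,,,,,,
k=7  ,,,,,,
,@@@,,
@,,,,,
@,,,,,
,,,,,@
,,,,,,
,,,,,,
k=8  ,,@,,,
,@@,,,
@,@,,,
@,,,,@
,,,,,,
,,,,,,
,,,,,,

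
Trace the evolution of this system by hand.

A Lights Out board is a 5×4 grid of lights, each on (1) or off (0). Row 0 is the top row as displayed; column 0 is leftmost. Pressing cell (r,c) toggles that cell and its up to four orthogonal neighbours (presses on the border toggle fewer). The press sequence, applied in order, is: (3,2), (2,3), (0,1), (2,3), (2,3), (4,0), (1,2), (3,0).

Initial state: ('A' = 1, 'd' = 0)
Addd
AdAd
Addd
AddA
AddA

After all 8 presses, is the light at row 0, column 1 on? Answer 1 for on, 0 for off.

[0] Addd
AdAd
Addd
AddA
AddA
[1] Addd
AdAd
AdAd
AAAd
AdAA
[2] Addd
AdAA
AddA
AAAA
AdAA
[3] dAAd
AAAA
AddA
AAAA
AdAA
[4] dAAd
AAAd
AdAd
AAAd
AdAA
[5] dAAd
AAAA
AddA
AAAA
AdAA
[6] dAAd
AAAA
AddA
dAAA
dAAA
[7] dAdd
Addd
AdAA
dAAA
dAAA
[8] dAdd
Addd
ddAA
AdAA
AAAA

1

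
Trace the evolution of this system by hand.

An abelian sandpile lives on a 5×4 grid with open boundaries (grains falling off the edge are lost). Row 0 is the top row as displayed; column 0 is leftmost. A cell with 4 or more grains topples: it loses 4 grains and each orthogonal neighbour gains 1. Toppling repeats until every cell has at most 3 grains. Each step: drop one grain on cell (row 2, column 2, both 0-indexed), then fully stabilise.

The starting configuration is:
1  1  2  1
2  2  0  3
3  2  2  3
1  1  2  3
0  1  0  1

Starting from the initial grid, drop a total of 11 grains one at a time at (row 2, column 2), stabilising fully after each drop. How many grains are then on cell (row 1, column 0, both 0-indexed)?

[0] 1  1  2  1
2  2  0  3
3  2  2  3
1  1  2  3
0  1  0  1
[1] 1  1  2  1
2  2  0  3
3  2  3  3
1  1  2  3
0  1  0  1
[2] 1  1  2  2
2  2  2  0
3  3  2  2
1  2  0  1
0  1  1  2
[3] 1  1  2  2
2  2  2  0
3  3  3  2
1  2  0  1
0  1  1  2
[4] 1  1  2  2
3  3  3  0
0  1  1  3
2  3  1  1
0  1  1  2
[5] 1  1  2  2
3  3  3  0
0  1  2  3
2  3  1  1
0  1  1  2
[6] 1  1  2  2
3  3  3  0
0  1  3  3
2  3  1  1
0  1  1  2
[7] 2  2  3  2
0  1  1  2
1  3  2  0
2  3  2  2
0  1  1  2
[8] 2  2  3  2
0  1  1  2
1  3  3  0
2  3  2  2
0  1  1  2
[9] 2  2  3  2
0  2  2  2
2  1  2  1
3  1  0  3
0  2  2  2
[10] 2  2  3  2
0  2  2  2
2  1  3  1
3  1  0  3
0  2  2  2
[11] 2  2  3  2
0  2  3  2
2  2  0  2
3  1  1  3
0  2  2  2

0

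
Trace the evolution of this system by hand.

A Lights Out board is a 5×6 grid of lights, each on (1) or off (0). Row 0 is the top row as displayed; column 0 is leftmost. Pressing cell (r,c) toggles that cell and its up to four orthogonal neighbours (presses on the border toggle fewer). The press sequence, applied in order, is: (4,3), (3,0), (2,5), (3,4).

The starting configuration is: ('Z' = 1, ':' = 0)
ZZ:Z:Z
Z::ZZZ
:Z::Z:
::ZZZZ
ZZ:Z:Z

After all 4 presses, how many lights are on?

19

k=0  ZZ:Z:Z
Z::ZZZ
:Z::Z:
::ZZZZ
ZZ:Z:Z
k=1  ZZ:Z:Z
Z::ZZZ
:Z::Z:
::Z:ZZ
ZZZ:ZZ
k=2  ZZ:Z:Z
Z::ZZZ
ZZ::Z:
ZZZ:ZZ
:ZZ:ZZ
k=3  ZZ:Z:Z
Z::ZZ:
ZZ:::Z
ZZZ:Z:
:ZZ:ZZ
k=4  ZZ:Z:Z
Z::ZZ:
ZZ::ZZ
ZZZZ:Z
:ZZ::Z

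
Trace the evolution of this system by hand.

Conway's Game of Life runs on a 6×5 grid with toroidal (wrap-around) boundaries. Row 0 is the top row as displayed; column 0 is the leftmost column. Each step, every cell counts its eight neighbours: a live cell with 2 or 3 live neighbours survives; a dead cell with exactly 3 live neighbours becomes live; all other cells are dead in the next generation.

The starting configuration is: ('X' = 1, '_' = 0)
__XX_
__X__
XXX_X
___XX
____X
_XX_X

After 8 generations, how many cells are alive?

12

k=0  __XX_
__X__
XXX_X
___XX
____X
_XX_X
k=1  _____
X___X
XXX_X
_XX__
__X_X
XXX_X
k=2  ___X_
___XX
__X_X
____X
____X
XXX_X
k=3  _X___
__X_X
X___X
X___X
_X__X
XXX_X
k=4  ____X
_X_XX
_X___
_X_X_
__X__
__XXX
k=5  _____
__XXX
_X_XX
_X___
_X__X
__X_X
k=6  __X_X
X_X_X
_X__X
_X_XX
_XXX_
X__X_
k=7  __X__
__X_X
_X___
_X__X
_X___
X____
k=8  _X_X_
_XXX_
_XXX_
_XX__
_X___
_X___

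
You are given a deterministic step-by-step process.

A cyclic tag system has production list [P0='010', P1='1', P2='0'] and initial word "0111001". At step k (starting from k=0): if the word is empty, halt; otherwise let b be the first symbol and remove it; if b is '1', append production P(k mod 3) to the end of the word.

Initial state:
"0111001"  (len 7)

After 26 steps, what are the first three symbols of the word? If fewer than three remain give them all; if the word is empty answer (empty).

001

step 0: "0111001"  (len 7)
step 1: "111001"  (len 6)
step 2: "110011"  (len 6)
step 3: "100110"  (len 6)
step 4: "00110010"  (len 8)
step 5: "0110010"  (len 7)
step 6: "110010"  (len 6)
step 7: "10010010"  (len 8)
step 8: "00100101"  (len 8)
step 9: "0100101"  (len 7)
step 10: "100101"  (len 6)
step 11: "001011"  (len 6)
step 12: "01011"  (len 5)
step 13: "1011"  (len 4)
step 14: "0111"  (len 4)
step 15: "111"  (len 3)
step 16: "11010"  (len 5)
step 17: "10101"  (len 5)
step 18: "01010"  (len 5)
step 19: "1010"  (len 4)
step 20: "0101"  (len 4)
step 21: "101"  (len 3)
step 22: "01010"  (len 5)
step 23: "1010"  (len 4)
step 24: "0100"  (len 4)
step 25: "100"  (len 3)
step 26: "001"  (len 3)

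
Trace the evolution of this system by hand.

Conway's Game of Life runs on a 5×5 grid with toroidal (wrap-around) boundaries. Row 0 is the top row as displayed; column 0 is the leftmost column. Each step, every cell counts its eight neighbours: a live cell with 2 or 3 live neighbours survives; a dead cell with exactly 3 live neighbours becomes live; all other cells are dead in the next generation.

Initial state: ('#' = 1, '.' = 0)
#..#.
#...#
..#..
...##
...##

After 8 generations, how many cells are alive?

7

step 0: #..#.
#...#
..#..
...##
...##
step 1: #..#.
##.##
#....
..#.#
#.#..
step 2: ...#.
.###.
..#..
#..##
#.#..
step 3: ...##
.#.#.
#....
#.###
###..
step 4: ...##
#.##.
#....
..##.
.....
step 5: ..###
####.
.....
.....
..#.#
step 6: .....
##...
.##..
.....
..#.#
step 7: ##...
###..
###..
.###.
.....
step 8: #.#..
....#
....#
#..#.
#....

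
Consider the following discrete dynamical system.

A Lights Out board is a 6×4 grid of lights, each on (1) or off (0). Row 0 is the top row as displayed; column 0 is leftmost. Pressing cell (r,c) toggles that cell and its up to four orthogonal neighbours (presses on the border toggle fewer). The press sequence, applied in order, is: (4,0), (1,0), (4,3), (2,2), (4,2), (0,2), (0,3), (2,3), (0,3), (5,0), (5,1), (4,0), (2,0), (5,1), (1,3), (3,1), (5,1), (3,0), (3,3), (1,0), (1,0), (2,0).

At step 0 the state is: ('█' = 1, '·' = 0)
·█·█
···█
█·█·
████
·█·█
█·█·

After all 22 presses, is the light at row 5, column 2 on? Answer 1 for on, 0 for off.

1

0) ·█·█
···█
█·█·
████
·█·█
█·█·
1) ·█·█
···█
█·█·
·███
█··█
··█·
2) ██·█
██·█
··█·
·███
█··█
··█·
3) ██·█
██·█
··█·
·██·
█·█·
··██
4) ██·█
████
·█·█
·█··
█·█·
··██
5) ██·█
████
·█·█
·██·
██·█
···█
6) █·█·
██·█
·█·█
·██·
██·█
···█
7) █··█
██··
·█·█
·██·
██·█
···█
8) █··█
██·█
·██·
·███
██·█
···█
9) █·█·
██··
·██·
·███
██·█
···█
10) █·█·
██··
·██·
·███
·█·█
██·█
11) █·█·
██··
·██·
·███
···█
··██
12) █·█·
██··
·██·
████
██·█
█·██
13) █·█·
·█··
█·█·
·███
██·█
█·██
14) █·█·
·█··
█·█·
·███
█··█
·█·█
15) █·██
·███
█·██
·███
█··█
·█·█
16) █·██
·███
████
█··█
██·█
·█·█
17) █·██
·███
████
█··█
█··█
█·██
18) █·██
·███
·███
·█·█
···█
█·██
19) █·██
·███
·██·
·██·
····
█·██
20) ··██
█·██
███·
·██·
····
█·██
21) █·██
·███
·██·
·██·
····
█·██
22) █·██
████
█·█·
███·
····
█·██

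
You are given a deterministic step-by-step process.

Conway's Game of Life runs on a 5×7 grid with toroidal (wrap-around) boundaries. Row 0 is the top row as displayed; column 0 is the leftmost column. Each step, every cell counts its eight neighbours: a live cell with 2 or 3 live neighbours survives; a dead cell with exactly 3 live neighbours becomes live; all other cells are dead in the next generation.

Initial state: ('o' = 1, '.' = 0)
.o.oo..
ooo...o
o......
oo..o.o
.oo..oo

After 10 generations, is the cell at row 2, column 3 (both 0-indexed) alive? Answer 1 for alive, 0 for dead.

t=0: .o.oo..
ooo...o
o......
oo..o.o
.oo..oo
t=1: ...oo..
..oo..o
..o..o.
..o....
......o
t=2: ..oooo.
..o..o.
.oo....
.......
...o...
t=3: ..o..o.
.....o.
.oo....
..o....
..oo...
t=4: ..ooo..
.oo....
.oo....
.......
.ooo...
t=5: ....o..
.......
.oo....
...o...
.o..o..
t=6: .......
.......
..o....
.o.o...
...oo..
t=7: .......
.......
..o....
...oo..
..ooo..
t=8: ...o...
.......
...o...
....o..
..o.o..
t=9: ...o...
.......
.......
....o..
....o..
t=10: .......
.......
.......
.......
...oo..

0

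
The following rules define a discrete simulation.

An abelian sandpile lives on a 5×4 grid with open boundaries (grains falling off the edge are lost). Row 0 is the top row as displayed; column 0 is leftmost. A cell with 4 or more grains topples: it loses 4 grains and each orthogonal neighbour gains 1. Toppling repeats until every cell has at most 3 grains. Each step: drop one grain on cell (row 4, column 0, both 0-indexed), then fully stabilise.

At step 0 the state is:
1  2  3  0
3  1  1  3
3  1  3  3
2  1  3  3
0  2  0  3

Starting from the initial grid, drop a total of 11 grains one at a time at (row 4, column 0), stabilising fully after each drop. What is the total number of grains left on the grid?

39

gen 0: 1  2  3  0
3  1  1  3
3  1  3  3
2  1  3  3
0  2  0  3
gen 1: 1  2  3  0
3  1  1  3
3  1  3  3
2  1  3  3
1  2  0  3
gen 2: 1  2  3  0
3  1  1  3
3  1  3  3
2  1  3  3
2  2  0  3
gen 3: 1  2  3  0
3  1  1  3
3  1  3  3
2  1  3  3
3  2  0  3
gen 4: 1  2  3  0
3  1  1  3
3  1  3  3
3  1  3  3
0  3  0  3
gen 5: 1  2  3  0
3  1  1  3
3  1  3  3
3  1  3  3
1  3  0  3
gen 6: 1  2  3  0
3  1  1  3
3  1  3  3
3  1  3  3
2  3  0  3
gen 7: 1  2  3  0
3  1  1  3
3  1  3  3
3  1  3  3
3  3  0  3
gen 8: 2  2  3  0
0  2  1  3
1  2  3  3
1  3  3  3
2  0  1  3
gen 9: 2  2  3  0
0  2  1  3
1  2  3  3
1  3  3  3
3  0  1  3
gen 10: 2  2  3  0
0  2  1  3
1  2  3  3
2  3  3  3
0  1  1  3
gen 11: 2  2  3  0
0  2  1  3
1  2  3  3
2  3  3  3
1  1  1  3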